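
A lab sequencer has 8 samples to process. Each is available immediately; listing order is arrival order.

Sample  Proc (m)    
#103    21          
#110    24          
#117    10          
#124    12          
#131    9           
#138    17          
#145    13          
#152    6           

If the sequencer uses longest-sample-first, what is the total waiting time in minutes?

LPT (decreasing processing time): #110 #103 #138 #145 #124 #117 #131 #152.
#110: waits 0, runs 0→24
#103: waits 24, runs 24→45
#138: waits 45, runs 45→62
#145: waits 62, runs 62→75
#124: waits 75, runs 75→87
#117: waits 87, runs 87→97
#131: waits 97, runs 97→106
#152: waits 106, runs 106→112
Sum = 0+24+45+62+75+87+97+106 = 496.

496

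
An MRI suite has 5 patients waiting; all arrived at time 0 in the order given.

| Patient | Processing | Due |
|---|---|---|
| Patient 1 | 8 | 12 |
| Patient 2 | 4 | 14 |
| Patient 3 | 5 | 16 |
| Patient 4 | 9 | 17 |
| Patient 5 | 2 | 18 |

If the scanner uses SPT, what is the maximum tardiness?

11

SPT (increasing processing time): Patient 5 Patient 2 Patient 3 Patient 1 Patient 4.
Patient 5: 0→2, due 18, tardiness 0
Patient 2: 2→6, due 14, tardiness 0
Patient 3: 6→11, due 16, tardiness 0
Patient 1: 11→19, due 12, tardiness 7
Patient 4: 19→28, due 17, tardiness 11
Maximum = 11.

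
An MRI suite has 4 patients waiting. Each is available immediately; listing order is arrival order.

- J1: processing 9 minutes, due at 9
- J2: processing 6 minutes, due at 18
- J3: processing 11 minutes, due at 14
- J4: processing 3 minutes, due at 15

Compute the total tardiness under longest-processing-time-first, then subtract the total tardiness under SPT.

LPT (decreasing processing time): J3 J1 J2 J4.
J3: 0→11, due 14, tardiness 0
J1: 11→20, due 9, tardiness 11
J2: 20→26, due 18, tardiness 8
J4: 26→29, due 15, tardiness 14
Sum = 0+11+8+14 = 33.
SPT (increasing processing time): J4 J2 J1 J3.
J4: 0→3, due 15, tardiness 0
J2: 3→9, due 18, tardiness 0
J1: 9→18, due 9, tardiness 9
J3: 18→29, due 14, tardiness 15
Sum = 0+0+9+15 = 24.
Difference = 33 − 24 = 9.

9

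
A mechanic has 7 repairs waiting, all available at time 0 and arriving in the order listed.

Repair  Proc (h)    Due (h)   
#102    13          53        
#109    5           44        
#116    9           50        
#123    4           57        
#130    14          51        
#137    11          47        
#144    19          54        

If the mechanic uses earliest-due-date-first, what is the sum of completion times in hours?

283

EDD (increasing due date): #109 #137 #116 #130 #102 #144 #123.
#109: 0→5
#137: 5→16
#116: 16→25
#130: 25→39
#102: 39→52
#144: 52→71
#123: 71→75
Sum = 5+16+25+39+52+71+75 = 283.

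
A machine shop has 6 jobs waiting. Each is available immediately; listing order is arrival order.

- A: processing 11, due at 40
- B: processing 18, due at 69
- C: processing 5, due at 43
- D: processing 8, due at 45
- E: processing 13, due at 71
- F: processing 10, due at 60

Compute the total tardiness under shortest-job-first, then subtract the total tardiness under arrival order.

SPT (increasing processing time): C D F A E B.
C: 0→5, due 43, tardiness 0
D: 5→13, due 45, tardiness 0
F: 13→23, due 60, tardiness 0
A: 23→34, due 40, tardiness 0
E: 34→47, due 71, tardiness 0
B: 47→65, due 69, tardiness 0
Sum = 0+0+0+0+0+0 = 0.
FIFO (arrival order): A B C D E F.
A: 0→11, due 40, tardiness 0
B: 11→29, due 69, tardiness 0
C: 29→34, due 43, tardiness 0
D: 34→42, due 45, tardiness 0
E: 42→55, due 71, tardiness 0
F: 55→65, due 60, tardiness 5
Sum = 0+0+0+0+0+5 = 5.
Difference = 0 − 5 = -5.

-5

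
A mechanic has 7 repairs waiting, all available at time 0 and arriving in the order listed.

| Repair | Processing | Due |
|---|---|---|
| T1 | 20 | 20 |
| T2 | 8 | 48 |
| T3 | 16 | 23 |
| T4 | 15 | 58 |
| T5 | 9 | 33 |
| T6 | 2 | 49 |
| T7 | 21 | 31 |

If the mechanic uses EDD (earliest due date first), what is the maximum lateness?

EDD (increasing due date): T1 T3 T7 T5 T2 T6 T4.
T1: 0→20, due 20, lateness 0
T3: 20→36, due 23, lateness 13
T7: 36→57, due 31, lateness 26
T5: 57→66, due 33, lateness 33
T2: 66→74, due 48, lateness 26
T6: 74→76, due 49, lateness 27
T4: 76→91, due 58, lateness 33
Maximum = 33.

33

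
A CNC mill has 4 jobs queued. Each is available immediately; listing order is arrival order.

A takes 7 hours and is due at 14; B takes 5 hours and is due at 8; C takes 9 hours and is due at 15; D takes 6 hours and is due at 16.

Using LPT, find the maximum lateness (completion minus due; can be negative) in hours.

LPT (decreasing processing time): C A D B.
C: 0→9, due 15, lateness -6
A: 9→16, due 14, lateness 2
D: 16→22, due 16, lateness 6
B: 22→27, due 8, lateness 19
Maximum = 19.

19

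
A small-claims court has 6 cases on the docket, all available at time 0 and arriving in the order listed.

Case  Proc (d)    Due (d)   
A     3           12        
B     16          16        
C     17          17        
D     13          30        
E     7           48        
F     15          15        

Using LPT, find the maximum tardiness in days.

LPT (decreasing processing time): C B F D E A.
C: 0→17, due 17, tardiness 0
B: 17→33, due 16, tardiness 17
F: 33→48, due 15, tardiness 33
D: 48→61, due 30, tardiness 31
E: 61→68, due 48, tardiness 20
A: 68→71, due 12, tardiness 59
Maximum = 59.

59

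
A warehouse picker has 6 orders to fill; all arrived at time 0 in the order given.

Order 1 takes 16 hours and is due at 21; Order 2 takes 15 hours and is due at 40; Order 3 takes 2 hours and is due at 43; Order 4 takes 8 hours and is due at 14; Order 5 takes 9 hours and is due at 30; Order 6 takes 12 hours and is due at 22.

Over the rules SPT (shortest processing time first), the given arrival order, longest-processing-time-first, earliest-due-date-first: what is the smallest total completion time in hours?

170

SPT (increasing processing time): Order 3 Order 4 Order 5 Order 6 Order 2 Order 1.
Order 3: 0→2
Order 4: 2→10
Order 5: 10→19
Order 6: 19→31
Order 2: 31→46
Order 1: 46→62
Sum = 2+10+19+31+46+62 = 170.
FIFO (arrival order): Order 1 Order 2 Order 3 Order 4 Order 5 Order 6.
Order 1: 0→16
Order 2: 16→31
Order 3: 31→33
Order 4: 33→41
Order 5: 41→50
Order 6: 50→62
Sum = 16+31+33+41+50+62 = 233.
LPT (decreasing processing time): Order 1 Order 2 Order 6 Order 5 Order 4 Order 3.
Order 1: 0→16
Order 2: 16→31
Order 6: 31→43
Order 5: 43→52
Order 4: 52→60
Order 3: 60→62
Sum = 16+31+43+52+60+62 = 264.
EDD (increasing due date): Order 4 Order 1 Order 6 Order 5 Order 2 Order 3.
Order 4: 0→8
Order 1: 8→24
Order 6: 24→36
Order 5: 36→45
Order 2: 45→60
Order 3: 60→62
Sum = 8+24+36+45+60+62 = 235.
SPT 170, FIFO 233, LPT 264, EDD 235 → minimum 170.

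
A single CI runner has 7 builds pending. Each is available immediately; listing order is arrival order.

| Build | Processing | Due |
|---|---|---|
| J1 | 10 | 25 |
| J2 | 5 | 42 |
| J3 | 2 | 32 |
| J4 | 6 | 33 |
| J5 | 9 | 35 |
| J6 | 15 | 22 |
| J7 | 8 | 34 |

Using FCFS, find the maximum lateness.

25

FIFO (arrival order): J1 J2 J3 J4 J5 J6 J7.
J1: 0→10, due 25, lateness -15
J2: 10→15, due 42, lateness -27
J3: 15→17, due 32, lateness -15
J4: 17→23, due 33, lateness -10
J5: 23→32, due 35, lateness -3
J6: 32→47, due 22, lateness 25
J7: 47→55, due 34, lateness 21
Maximum = 25.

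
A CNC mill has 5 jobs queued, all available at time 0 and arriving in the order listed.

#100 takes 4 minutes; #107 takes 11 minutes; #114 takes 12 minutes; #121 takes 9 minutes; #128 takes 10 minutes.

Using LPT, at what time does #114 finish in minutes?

12

LPT (decreasing processing time): #114 #107 #128 #121 #100.
#114: 0→12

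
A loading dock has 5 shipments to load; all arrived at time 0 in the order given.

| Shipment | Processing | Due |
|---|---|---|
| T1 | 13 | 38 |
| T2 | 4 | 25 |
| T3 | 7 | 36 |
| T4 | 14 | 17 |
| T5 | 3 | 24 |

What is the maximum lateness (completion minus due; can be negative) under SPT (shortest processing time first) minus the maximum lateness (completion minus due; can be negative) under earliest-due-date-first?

21

SPT (increasing processing time): T5 T2 T3 T1 T4.
T5: 0→3, due 24, lateness -21
T2: 3→7, due 25, lateness -18
T3: 7→14, due 36, lateness -22
T1: 14→27, due 38, lateness -11
T4: 27→41, due 17, lateness 24
Maximum = 24.
EDD (increasing due date): T4 T5 T2 T3 T1.
T4: 0→14, due 17, lateness -3
T5: 14→17, due 24, lateness -7
T2: 17→21, due 25, lateness -4
T3: 21→28, due 36, lateness -8
T1: 28→41, due 38, lateness 3
Maximum = 3.
Difference = 24 − 3 = 21.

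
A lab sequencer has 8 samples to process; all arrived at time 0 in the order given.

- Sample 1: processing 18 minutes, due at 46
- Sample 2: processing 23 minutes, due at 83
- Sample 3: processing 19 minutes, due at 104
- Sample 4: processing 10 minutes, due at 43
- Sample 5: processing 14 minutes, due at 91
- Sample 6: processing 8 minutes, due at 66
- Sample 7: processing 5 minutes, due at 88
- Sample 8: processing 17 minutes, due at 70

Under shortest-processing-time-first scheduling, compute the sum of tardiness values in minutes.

SPT (increasing processing time): Sample 7 Sample 6 Sample 4 Sample 5 Sample 8 Sample 1 Sample 3 Sample 2.
Sample 7: 0→5, due 88, tardiness 0
Sample 6: 5→13, due 66, tardiness 0
Sample 4: 13→23, due 43, tardiness 0
Sample 5: 23→37, due 91, tardiness 0
Sample 8: 37→54, due 70, tardiness 0
Sample 1: 54→72, due 46, tardiness 26
Sample 3: 72→91, due 104, tardiness 0
Sample 2: 91→114, due 83, tardiness 31
Sum = 0+0+0+0+0+26+0+31 = 57.

57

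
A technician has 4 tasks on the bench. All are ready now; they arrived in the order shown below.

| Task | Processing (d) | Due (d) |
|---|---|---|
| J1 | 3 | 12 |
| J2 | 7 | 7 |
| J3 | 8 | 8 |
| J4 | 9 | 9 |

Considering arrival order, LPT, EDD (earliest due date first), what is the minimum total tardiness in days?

31

FIFO (arrival order): J1 J2 J3 J4.
J1: 0→3, due 12, tardiness 0
J2: 3→10, due 7, tardiness 3
J3: 10→18, due 8, tardiness 10
J4: 18→27, due 9, tardiness 18
Sum = 0+3+10+18 = 31.
LPT (decreasing processing time): J4 J3 J2 J1.
J4: 0→9, due 9, tardiness 0
J3: 9→17, due 8, tardiness 9
J2: 17→24, due 7, tardiness 17
J1: 24→27, due 12, tardiness 15
Sum = 0+9+17+15 = 41.
EDD (increasing due date): J2 J3 J4 J1.
J2: 0→7, due 7, tardiness 0
J3: 7→15, due 8, tardiness 7
J4: 15→24, due 9, tardiness 15
J1: 24→27, due 12, tardiness 15
Sum = 0+7+15+15 = 37.
FIFO 31, LPT 41, EDD 37 → minimum 31.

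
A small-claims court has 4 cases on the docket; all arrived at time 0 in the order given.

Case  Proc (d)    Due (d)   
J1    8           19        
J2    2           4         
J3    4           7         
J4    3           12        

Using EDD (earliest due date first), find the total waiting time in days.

17

EDD (increasing due date): J2 J3 J4 J1.
J2: waits 0, runs 0→2
J3: waits 2, runs 2→6
J4: waits 6, runs 6→9
J1: waits 9, runs 9→17
Sum = 0+2+6+9 = 17.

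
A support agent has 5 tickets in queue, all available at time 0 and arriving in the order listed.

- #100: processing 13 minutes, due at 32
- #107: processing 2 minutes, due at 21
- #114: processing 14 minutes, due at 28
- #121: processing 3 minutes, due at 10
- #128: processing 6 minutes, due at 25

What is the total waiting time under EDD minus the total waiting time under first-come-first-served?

EDD (increasing due date): #121 #107 #128 #114 #100.
#121: waits 0, runs 0→3
#107: waits 3, runs 3→5
#128: waits 5, runs 5→11
#114: waits 11, runs 11→25
#100: waits 25, runs 25→38
Sum = 0+3+5+11+25 = 44.
FIFO (arrival order): #100 #107 #114 #121 #128.
#100: waits 0, runs 0→13
#107: waits 13, runs 13→15
#114: waits 15, runs 15→29
#121: waits 29, runs 29→32
#128: waits 32, runs 32→38
Sum = 0+13+15+29+32 = 89.
Difference = 44 − 89 = -45.

-45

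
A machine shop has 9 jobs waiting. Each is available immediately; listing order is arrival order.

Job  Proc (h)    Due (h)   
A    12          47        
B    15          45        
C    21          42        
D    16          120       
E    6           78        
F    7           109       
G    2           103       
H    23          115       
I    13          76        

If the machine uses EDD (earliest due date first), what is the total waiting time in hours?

477

EDD (increasing due date): C B A I E G F H D.
C: waits 0, runs 0→21
B: waits 21, runs 21→36
A: waits 36, runs 36→48
I: waits 48, runs 48→61
E: waits 61, runs 61→67
G: waits 67, runs 67→69
F: waits 69, runs 69→76
H: waits 76, runs 76→99
D: waits 99, runs 99→115
Sum = 0+21+36+48+61+67+69+76+99 = 477.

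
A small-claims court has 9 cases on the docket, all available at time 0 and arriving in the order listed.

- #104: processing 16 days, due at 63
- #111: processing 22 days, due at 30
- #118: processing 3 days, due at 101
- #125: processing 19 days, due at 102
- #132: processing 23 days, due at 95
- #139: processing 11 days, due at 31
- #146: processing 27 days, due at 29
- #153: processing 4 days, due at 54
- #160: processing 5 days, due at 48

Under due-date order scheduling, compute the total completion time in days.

704

EDD (increasing due date): #146 #111 #139 #160 #153 #104 #132 #118 #125.
#146: 0→27
#111: 27→49
#139: 49→60
#160: 60→65
#153: 65→69
#104: 69→85
#132: 85→108
#118: 108→111
#125: 111→130
Sum = 27+49+60+65+69+85+108+111+130 = 704.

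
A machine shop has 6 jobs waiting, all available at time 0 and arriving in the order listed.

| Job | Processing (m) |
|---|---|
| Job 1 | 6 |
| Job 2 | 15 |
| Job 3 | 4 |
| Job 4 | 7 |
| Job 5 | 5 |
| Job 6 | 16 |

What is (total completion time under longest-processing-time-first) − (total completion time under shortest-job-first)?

91

LPT (decreasing processing time): Job 6 Job 2 Job 4 Job 1 Job 5 Job 3.
Job 6: 0→16
Job 2: 16→31
Job 4: 31→38
Job 1: 38→44
Job 5: 44→49
Job 3: 49→53
Sum = 16+31+38+44+49+53 = 231.
SPT (increasing processing time): Job 3 Job 5 Job 1 Job 4 Job 2 Job 6.
Job 3: 0→4
Job 5: 4→9
Job 1: 9→15
Job 4: 15→22
Job 2: 22→37
Job 6: 37→53
Sum = 4+9+15+22+37+53 = 140.
Difference = 231 − 140 = 91.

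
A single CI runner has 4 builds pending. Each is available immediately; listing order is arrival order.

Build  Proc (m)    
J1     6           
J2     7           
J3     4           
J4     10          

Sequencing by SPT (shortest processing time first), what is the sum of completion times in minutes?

SPT (increasing processing time): J3 J1 J2 J4.
J3: 0→4
J1: 4→10
J2: 10→17
J4: 17→27
Sum = 4+10+17+27 = 58.

58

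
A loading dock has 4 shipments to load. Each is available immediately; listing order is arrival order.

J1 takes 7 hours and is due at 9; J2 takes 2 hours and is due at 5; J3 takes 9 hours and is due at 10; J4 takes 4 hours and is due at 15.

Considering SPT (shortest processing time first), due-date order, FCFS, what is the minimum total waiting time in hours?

21

SPT (increasing processing time): J2 J4 J1 J3.
J2: waits 0, runs 0→2
J4: waits 2, runs 2→6
J1: waits 6, runs 6→13
J3: waits 13, runs 13→22
Sum = 0+2+6+13 = 21.
EDD (increasing due date): J2 J1 J3 J4.
J2: waits 0, runs 0→2
J1: waits 2, runs 2→9
J3: waits 9, runs 9→18
J4: waits 18, runs 18→22
Sum = 0+2+9+18 = 29.
FIFO (arrival order): J1 J2 J3 J4.
J1: waits 0, runs 0→7
J2: waits 7, runs 7→9
J3: waits 9, runs 9→18
J4: waits 18, runs 18→22
Sum = 0+7+9+18 = 34.
SPT 21, EDD 29, FIFO 34 → minimum 21.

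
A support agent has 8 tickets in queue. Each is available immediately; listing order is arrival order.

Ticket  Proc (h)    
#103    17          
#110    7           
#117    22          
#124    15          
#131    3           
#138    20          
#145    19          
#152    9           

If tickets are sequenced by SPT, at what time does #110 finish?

10

SPT (increasing processing time): #131 #110 #152 #124 #103 #145 #138 #117.
#131: 0→3
#110: 3→10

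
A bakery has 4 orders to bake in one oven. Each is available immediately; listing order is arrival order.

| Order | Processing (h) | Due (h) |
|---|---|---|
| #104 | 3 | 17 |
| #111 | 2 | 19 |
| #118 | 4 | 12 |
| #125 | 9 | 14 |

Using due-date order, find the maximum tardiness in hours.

0

EDD (increasing due date): #118 #125 #104 #111.
#118: 0→4, due 12, tardiness 0
#125: 4→13, due 14, tardiness 0
#104: 13→16, due 17, tardiness 0
#111: 16→18, due 19, tardiness 0
Maximum = 0.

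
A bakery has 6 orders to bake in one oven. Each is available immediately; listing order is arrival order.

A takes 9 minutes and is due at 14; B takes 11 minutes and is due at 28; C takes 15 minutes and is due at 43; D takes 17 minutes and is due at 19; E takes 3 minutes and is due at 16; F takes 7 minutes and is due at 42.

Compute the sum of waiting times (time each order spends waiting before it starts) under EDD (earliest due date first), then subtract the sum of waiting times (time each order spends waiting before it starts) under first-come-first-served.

EDD (increasing due date): A E D B F C.
A: waits 0, runs 0→9
E: waits 9, runs 9→12
D: waits 12, runs 12→29
B: waits 29, runs 29→40
F: waits 40, runs 40→47
C: waits 47, runs 47→62
Sum = 0+9+12+29+40+47 = 137.
FIFO (arrival order): A B C D E F.
A: waits 0, runs 0→9
B: waits 9, runs 9→20
C: waits 20, runs 20→35
D: waits 35, runs 35→52
E: waits 52, runs 52→55
F: waits 55, runs 55→62
Sum = 0+9+20+35+52+55 = 171.
Difference = 137 − 171 = -34.

-34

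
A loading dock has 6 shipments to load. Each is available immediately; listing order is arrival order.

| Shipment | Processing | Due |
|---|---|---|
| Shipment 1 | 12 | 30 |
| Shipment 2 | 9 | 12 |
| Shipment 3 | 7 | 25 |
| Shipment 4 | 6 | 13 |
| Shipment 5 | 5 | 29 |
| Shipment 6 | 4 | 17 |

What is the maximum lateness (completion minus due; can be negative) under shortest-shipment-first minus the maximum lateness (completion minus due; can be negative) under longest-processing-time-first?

-7

SPT (increasing processing time): Shipment 6 Shipment 5 Shipment 4 Shipment 3 Shipment 2 Shipment 1.
Shipment 6: 0→4, due 17, lateness -13
Shipment 5: 4→9, due 29, lateness -20
Shipment 4: 9→15, due 13, lateness 2
Shipment 3: 15→22, due 25, lateness -3
Shipment 2: 22→31, due 12, lateness 19
Shipment 1: 31→43, due 30, lateness 13
Maximum = 19.
LPT (decreasing processing time): Shipment 1 Shipment 2 Shipment 3 Shipment 4 Shipment 5 Shipment 6.
Shipment 1: 0→12, due 30, lateness -18
Shipment 2: 12→21, due 12, lateness 9
Shipment 3: 21→28, due 25, lateness 3
Shipment 4: 28→34, due 13, lateness 21
Shipment 5: 34→39, due 29, lateness 10
Shipment 6: 39→43, due 17, lateness 26
Maximum = 26.
Difference = 19 − 26 = -7.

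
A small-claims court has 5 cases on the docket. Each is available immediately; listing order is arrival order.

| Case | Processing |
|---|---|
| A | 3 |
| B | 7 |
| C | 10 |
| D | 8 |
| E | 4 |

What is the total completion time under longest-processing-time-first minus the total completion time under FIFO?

21

LPT (decreasing processing time): C D B E A.
C: 0→10
D: 10→18
B: 18→25
E: 25→29
A: 29→32
Sum = 10+18+25+29+32 = 114.
FIFO (arrival order): A B C D E.
A: 0→3
B: 3→10
C: 10→20
D: 20→28
E: 28→32
Sum = 3+10+20+28+32 = 93.
Difference = 114 − 93 = 21.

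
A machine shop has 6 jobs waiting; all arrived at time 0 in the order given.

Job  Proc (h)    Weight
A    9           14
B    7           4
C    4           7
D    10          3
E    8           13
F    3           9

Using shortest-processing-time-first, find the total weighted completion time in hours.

SPT (increasing processing time): F C B E A D.
F: finishes 3, weight 9, w·C = 27
C: finishes 7, weight 7, w·C = 49
B: finishes 14, weight 4, w·C = 56
E: finishes 22, weight 13, w·C = 286
A: finishes 31, weight 14, w·C = 434
D: finishes 41, weight 3, w·C = 123
Sum = 27+49+56+286+434+123 = 975.

975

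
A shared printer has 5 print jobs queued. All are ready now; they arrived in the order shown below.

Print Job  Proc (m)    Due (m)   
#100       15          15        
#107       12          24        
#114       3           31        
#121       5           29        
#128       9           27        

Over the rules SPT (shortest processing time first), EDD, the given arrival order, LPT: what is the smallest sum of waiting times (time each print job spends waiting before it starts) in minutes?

57

SPT (increasing processing time): #114 #121 #128 #107 #100.
#114: waits 0, runs 0→3
#121: waits 3, runs 3→8
#128: waits 8, runs 8→17
#107: waits 17, runs 17→29
#100: waits 29, runs 29→44
Sum = 0+3+8+17+29 = 57.
EDD (increasing due date): #100 #107 #128 #121 #114.
#100: waits 0, runs 0→15
#107: waits 15, runs 15→27
#128: waits 27, runs 27→36
#121: waits 36, runs 36→41
#114: waits 41, runs 41→44
Sum = 0+15+27+36+41 = 119.
FIFO (arrival order): #100 #107 #114 #121 #128.
#100: waits 0, runs 0→15
#107: waits 15, runs 15→27
#114: waits 27, runs 27→30
#121: waits 30, runs 30→35
#128: waits 35, runs 35→44
Sum = 0+15+27+30+35 = 107.
LPT (decreasing processing time): #100 #107 #128 #121 #114.
#100: waits 0, runs 0→15
#107: waits 15, runs 15→27
#128: waits 27, runs 27→36
#121: waits 36, runs 36→41
#114: waits 41, runs 41→44
Sum = 0+15+27+36+41 = 119.
SPT 57, EDD 119, FIFO 107, LPT 119 → minimum 57.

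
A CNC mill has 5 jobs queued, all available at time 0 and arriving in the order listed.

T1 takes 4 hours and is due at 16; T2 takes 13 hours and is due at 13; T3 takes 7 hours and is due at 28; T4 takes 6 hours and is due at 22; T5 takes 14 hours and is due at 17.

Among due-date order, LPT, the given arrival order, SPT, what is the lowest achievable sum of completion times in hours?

EDD (increasing due date): T2 T1 T5 T4 T3.
T2: 0→13
T1: 13→17
T5: 17→31
T4: 31→37
T3: 37→44
Sum = 13+17+31+37+44 = 142.
LPT (decreasing processing time): T5 T2 T3 T4 T1.
T5: 0→14
T2: 14→27
T3: 27→34
T4: 34→40
T1: 40→44
Sum = 14+27+34+40+44 = 159.
FIFO (arrival order): T1 T2 T3 T4 T5.
T1: 0→4
T2: 4→17
T3: 17→24
T4: 24→30
T5: 30→44
Sum = 4+17+24+30+44 = 119.
SPT (increasing processing time): T1 T4 T3 T2 T5.
T1: 0→4
T4: 4→10
T3: 10→17
T2: 17→30
T5: 30→44
Sum = 4+10+17+30+44 = 105.
EDD 142, LPT 159, FIFO 119, SPT 105 → minimum 105.

105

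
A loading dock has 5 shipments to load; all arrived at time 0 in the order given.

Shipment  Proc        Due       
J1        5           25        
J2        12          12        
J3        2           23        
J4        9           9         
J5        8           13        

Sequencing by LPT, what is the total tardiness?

50

LPT (decreasing processing time): J2 J4 J5 J1 J3.
J2: 0→12, due 12, tardiness 0
J4: 12→21, due 9, tardiness 12
J5: 21→29, due 13, tardiness 16
J1: 29→34, due 25, tardiness 9
J3: 34→36, due 23, tardiness 13
Sum = 0+12+16+9+13 = 50.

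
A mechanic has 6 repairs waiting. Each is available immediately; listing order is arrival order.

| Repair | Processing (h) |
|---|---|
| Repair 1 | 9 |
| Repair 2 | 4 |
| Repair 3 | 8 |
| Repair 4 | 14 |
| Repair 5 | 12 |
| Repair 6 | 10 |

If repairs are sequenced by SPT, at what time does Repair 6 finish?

31

SPT (increasing processing time): Repair 2 Repair 3 Repair 1 Repair 6 Repair 5 Repair 4.
Repair 2: 0→4
Repair 3: 4→12
Repair 1: 12→21
Repair 6: 21→31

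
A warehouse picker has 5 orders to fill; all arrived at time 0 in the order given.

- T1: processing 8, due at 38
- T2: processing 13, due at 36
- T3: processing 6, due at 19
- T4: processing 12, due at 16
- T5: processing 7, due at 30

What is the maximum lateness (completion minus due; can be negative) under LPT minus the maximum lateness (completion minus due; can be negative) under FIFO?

4

LPT (decreasing processing time): T2 T4 T1 T5 T3.
T2: 0→13, due 36, lateness -23
T4: 13→25, due 16, lateness 9
T1: 25→33, due 38, lateness -5
T5: 33→40, due 30, lateness 10
T3: 40→46, due 19, lateness 27
Maximum = 27.
FIFO (arrival order): T1 T2 T3 T4 T5.
T1: 0→8, due 38, lateness -30
T2: 8→21, due 36, lateness -15
T3: 21→27, due 19, lateness 8
T4: 27→39, due 16, lateness 23
T5: 39→46, due 30, lateness 16
Maximum = 23.
Difference = 27 − 23 = 4.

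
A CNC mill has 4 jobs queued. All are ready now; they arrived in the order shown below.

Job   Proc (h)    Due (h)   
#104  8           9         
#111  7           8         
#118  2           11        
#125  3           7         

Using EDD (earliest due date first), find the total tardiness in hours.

20

EDD (increasing due date): #125 #111 #104 #118.
#125: 0→3, due 7, tardiness 0
#111: 3→10, due 8, tardiness 2
#104: 10→18, due 9, tardiness 9
#118: 18→20, due 11, tardiness 9
Sum = 0+2+9+9 = 20.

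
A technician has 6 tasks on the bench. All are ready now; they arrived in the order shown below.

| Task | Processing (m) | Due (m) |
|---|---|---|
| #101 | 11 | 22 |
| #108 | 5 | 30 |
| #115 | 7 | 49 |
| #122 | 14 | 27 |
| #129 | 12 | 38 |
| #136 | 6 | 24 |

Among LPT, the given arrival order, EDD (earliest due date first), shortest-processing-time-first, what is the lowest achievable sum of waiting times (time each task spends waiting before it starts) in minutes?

104

LPT (decreasing processing time): #122 #129 #101 #115 #136 #108.
#122: waits 0, runs 0→14
#129: waits 14, runs 14→26
#101: waits 26, runs 26→37
#115: waits 37, runs 37→44
#136: waits 44, runs 44→50
#108: waits 50, runs 50→55
Sum = 0+14+26+37+44+50 = 171.
FIFO (arrival order): #101 #108 #115 #122 #129 #136.
#101: waits 0, runs 0→11
#108: waits 11, runs 11→16
#115: waits 16, runs 16→23
#122: waits 23, runs 23→37
#129: waits 37, runs 37→49
#136: waits 49, runs 49→55
Sum = 0+11+16+23+37+49 = 136.
EDD (increasing due date): #101 #136 #122 #108 #129 #115.
#101: waits 0, runs 0→11
#136: waits 11, runs 11→17
#122: waits 17, runs 17→31
#108: waits 31, runs 31→36
#129: waits 36, runs 36→48
#115: waits 48, runs 48→55
Sum = 0+11+17+31+36+48 = 143.
SPT (increasing processing time): #108 #136 #115 #101 #129 #122.
#108: waits 0, runs 0→5
#136: waits 5, runs 5→11
#115: waits 11, runs 11→18
#101: waits 18, runs 18→29
#129: waits 29, runs 29→41
#122: waits 41, runs 41→55
Sum = 0+5+11+18+29+41 = 104.
LPT 171, FIFO 136, EDD 143, SPT 104 → minimum 104.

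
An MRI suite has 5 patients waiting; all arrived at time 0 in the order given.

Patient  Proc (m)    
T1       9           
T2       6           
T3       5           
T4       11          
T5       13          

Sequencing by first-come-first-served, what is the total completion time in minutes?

FIFO (arrival order): T1 T2 T3 T4 T5.
T1: 0→9
T2: 9→15
T3: 15→20
T4: 20→31
T5: 31→44
Sum = 9+15+20+31+44 = 119.

119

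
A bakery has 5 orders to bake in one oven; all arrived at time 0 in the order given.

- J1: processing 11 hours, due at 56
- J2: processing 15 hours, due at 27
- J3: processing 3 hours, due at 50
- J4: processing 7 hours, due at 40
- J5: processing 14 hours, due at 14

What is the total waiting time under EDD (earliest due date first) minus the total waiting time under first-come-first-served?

16

EDD (increasing due date): J5 J2 J4 J3 J1.
J5: waits 0, runs 0→14
J2: waits 14, runs 14→29
J4: waits 29, runs 29→36
J3: waits 36, runs 36→39
J1: waits 39, runs 39→50
Sum = 0+14+29+36+39 = 118.
FIFO (arrival order): J1 J2 J3 J4 J5.
J1: waits 0, runs 0→11
J2: waits 11, runs 11→26
J3: waits 26, runs 26→29
J4: waits 29, runs 29→36
J5: waits 36, runs 36→50
Sum = 0+11+26+29+36 = 102.
Difference = 118 − 102 = 16.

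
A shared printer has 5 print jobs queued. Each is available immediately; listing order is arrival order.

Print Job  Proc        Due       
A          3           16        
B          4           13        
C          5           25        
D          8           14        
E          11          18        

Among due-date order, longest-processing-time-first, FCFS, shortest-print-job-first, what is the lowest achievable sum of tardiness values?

14

EDD (increasing due date): B D A E C.
B: 0→4, due 13, tardiness 0
D: 4→12, due 14, tardiness 0
A: 12→15, due 16, tardiness 0
E: 15→26, due 18, tardiness 8
C: 26→31, due 25, tardiness 6
Sum = 0+0+0+8+6 = 14.
LPT (decreasing processing time): E D C B A.
E: 0→11, due 18, tardiness 0
D: 11→19, due 14, tardiness 5
C: 19→24, due 25, tardiness 0
B: 24→28, due 13, tardiness 15
A: 28→31, due 16, tardiness 15
Sum = 0+5+0+15+15 = 35.
FIFO (arrival order): A B C D E.
A: 0→3, due 16, tardiness 0
B: 3→7, due 13, tardiness 0
C: 7→12, due 25, tardiness 0
D: 12→20, due 14, tardiness 6
E: 20→31, due 18, tardiness 13
Sum = 0+0+0+6+13 = 19.
SPT (increasing processing time): A B C D E.
A: 0→3, due 16, tardiness 0
B: 3→7, due 13, tardiness 0
C: 7→12, due 25, tardiness 0
D: 12→20, due 14, tardiness 6
E: 20→31, due 18, tardiness 13
Sum = 0+0+0+6+13 = 19.
EDD 14, LPT 35, FIFO 19, SPT 19 → minimum 14.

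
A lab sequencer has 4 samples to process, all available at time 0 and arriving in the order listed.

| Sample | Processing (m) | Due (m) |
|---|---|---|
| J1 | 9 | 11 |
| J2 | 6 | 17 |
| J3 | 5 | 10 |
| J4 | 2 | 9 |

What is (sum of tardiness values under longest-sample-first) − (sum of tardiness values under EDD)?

LPT (decreasing processing time): J1 J2 J3 J4.
J1: 0→9, due 11, tardiness 0
J2: 9→15, due 17, tardiness 0
J3: 15→20, due 10, tardiness 10
J4: 20→22, due 9, tardiness 13
Sum = 0+0+10+13 = 23.
EDD (increasing due date): J4 J3 J1 J2.
J4: 0→2, due 9, tardiness 0
J3: 2→7, due 10, tardiness 0
J1: 7→16, due 11, tardiness 5
J2: 16→22, due 17, tardiness 5
Sum = 0+0+5+5 = 10.
Difference = 23 − 10 = 13.

13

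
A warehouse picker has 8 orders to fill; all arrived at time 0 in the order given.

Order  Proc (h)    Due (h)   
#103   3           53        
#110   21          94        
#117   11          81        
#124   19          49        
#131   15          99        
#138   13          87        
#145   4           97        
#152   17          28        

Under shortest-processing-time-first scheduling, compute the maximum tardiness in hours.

35

SPT (increasing processing time): #103 #145 #117 #138 #131 #152 #124 #110.
#103: 0→3, due 53, tardiness 0
#145: 3→7, due 97, tardiness 0
#117: 7→18, due 81, tardiness 0
#138: 18→31, due 87, tardiness 0
#131: 31→46, due 99, tardiness 0
#152: 46→63, due 28, tardiness 35
#124: 63→82, due 49, tardiness 33
#110: 82→103, due 94, tardiness 9
Maximum = 35.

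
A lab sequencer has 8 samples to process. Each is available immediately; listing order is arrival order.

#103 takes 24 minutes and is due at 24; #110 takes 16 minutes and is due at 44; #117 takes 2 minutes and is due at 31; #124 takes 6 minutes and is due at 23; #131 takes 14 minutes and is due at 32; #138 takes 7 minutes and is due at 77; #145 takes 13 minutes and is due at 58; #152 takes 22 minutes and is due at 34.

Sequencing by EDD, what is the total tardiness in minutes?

161

EDD (increasing due date): #124 #103 #117 #131 #152 #110 #145 #138.
#124: 0→6, due 23, tardiness 0
#103: 6→30, due 24, tardiness 6
#117: 30→32, due 31, tardiness 1
#131: 32→46, due 32, tardiness 14
#152: 46→68, due 34, tardiness 34
#110: 68→84, due 44, tardiness 40
#145: 84→97, due 58, tardiness 39
#138: 97→104, due 77, tardiness 27
Sum = 0+6+1+14+34+40+39+27 = 161.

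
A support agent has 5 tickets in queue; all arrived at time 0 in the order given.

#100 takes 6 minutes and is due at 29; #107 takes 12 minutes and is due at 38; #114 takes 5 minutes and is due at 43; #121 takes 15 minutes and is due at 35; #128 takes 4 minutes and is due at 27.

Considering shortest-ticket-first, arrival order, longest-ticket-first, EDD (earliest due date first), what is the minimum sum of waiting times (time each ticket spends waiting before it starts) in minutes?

55

SPT (increasing processing time): #128 #114 #100 #107 #121.
#128: waits 0, runs 0→4
#114: waits 4, runs 4→9
#100: waits 9, runs 9→15
#107: waits 15, runs 15→27
#121: waits 27, runs 27→42
Sum = 0+4+9+15+27 = 55.
FIFO (arrival order): #100 #107 #114 #121 #128.
#100: waits 0, runs 0→6
#107: waits 6, runs 6→18
#114: waits 18, runs 18→23
#121: waits 23, runs 23→38
#128: waits 38, runs 38→42
Sum = 0+6+18+23+38 = 85.
LPT (decreasing processing time): #121 #107 #100 #114 #128.
#121: waits 0, runs 0→15
#107: waits 15, runs 15→27
#100: waits 27, runs 27→33
#114: waits 33, runs 33→38
#128: waits 38, runs 38→42
Sum = 0+15+27+33+38 = 113.
EDD (increasing due date): #128 #100 #121 #107 #114.
#128: waits 0, runs 0→4
#100: waits 4, runs 4→10
#121: waits 10, runs 10→25
#107: waits 25, runs 25→37
#114: waits 37, runs 37→42
Sum = 0+4+10+25+37 = 76.
SPT 55, FIFO 85, LPT 113, EDD 76 → minimum 55.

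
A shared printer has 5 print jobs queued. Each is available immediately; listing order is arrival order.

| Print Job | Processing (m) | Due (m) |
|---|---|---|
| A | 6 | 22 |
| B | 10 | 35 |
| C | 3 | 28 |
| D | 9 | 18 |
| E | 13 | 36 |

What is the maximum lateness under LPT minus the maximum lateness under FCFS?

6

LPT (decreasing processing time): E B D A C.
E: 0→13, due 36, lateness -23
B: 13→23, due 35, lateness -12
D: 23→32, due 18, lateness 14
A: 32→38, due 22, lateness 16
C: 38→41, due 28, lateness 13
Maximum = 16.
FIFO (arrival order): A B C D E.
A: 0→6, due 22, lateness -16
B: 6→16, due 35, lateness -19
C: 16→19, due 28, lateness -9
D: 19→28, due 18, lateness 10
E: 28→41, due 36, lateness 5
Maximum = 10.
Difference = 16 − 10 = 6.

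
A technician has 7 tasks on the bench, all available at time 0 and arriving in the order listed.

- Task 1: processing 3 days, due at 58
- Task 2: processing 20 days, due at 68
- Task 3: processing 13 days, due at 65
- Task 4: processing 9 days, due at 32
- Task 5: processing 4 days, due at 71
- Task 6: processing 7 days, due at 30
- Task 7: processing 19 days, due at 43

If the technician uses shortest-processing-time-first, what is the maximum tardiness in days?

SPT (increasing processing time): Task 1 Task 5 Task 6 Task 4 Task 3 Task 7 Task 2.
Task 1: 0→3, due 58, tardiness 0
Task 5: 3→7, due 71, tardiness 0
Task 6: 7→14, due 30, tardiness 0
Task 4: 14→23, due 32, tardiness 0
Task 3: 23→36, due 65, tardiness 0
Task 7: 36→55, due 43, tardiness 12
Task 2: 55→75, due 68, tardiness 7
Maximum = 12.

12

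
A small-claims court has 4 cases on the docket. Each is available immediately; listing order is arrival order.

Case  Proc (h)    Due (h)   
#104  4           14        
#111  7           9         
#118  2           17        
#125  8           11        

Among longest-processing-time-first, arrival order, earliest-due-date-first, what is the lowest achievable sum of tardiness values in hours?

12

LPT (decreasing processing time): #125 #111 #104 #118.
#125: 0→8, due 11, tardiness 0
#111: 8→15, due 9, tardiness 6
#104: 15→19, due 14, tardiness 5
#118: 19→21, due 17, tardiness 4
Sum = 0+6+5+4 = 15.
FIFO (arrival order): #104 #111 #118 #125.
#104: 0→4, due 14, tardiness 0
#111: 4→11, due 9, tardiness 2
#118: 11→13, due 17, tardiness 0
#125: 13→21, due 11, tardiness 10
Sum = 0+2+0+10 = 12.
EDD (increasing due date): #111 #125 #104 #118.
#111: 0→7, due 9, tardiness 0
#125: 7→15, due 11, tardiness 4
#104: 15→19, due 14, tardiness 5
#118: 19→21, due 17, tardiness 4
Sum = 0+4+5+4 = 13.
LPT 15, FIFO 12, EDD 13 → minimum 12.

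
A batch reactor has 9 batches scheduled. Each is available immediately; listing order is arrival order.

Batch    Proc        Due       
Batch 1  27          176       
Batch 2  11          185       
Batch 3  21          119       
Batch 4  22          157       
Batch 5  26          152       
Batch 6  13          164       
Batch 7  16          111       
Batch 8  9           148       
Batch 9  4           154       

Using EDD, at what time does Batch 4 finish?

98

EDD (increasing due date): Batch 7 Batch 3 Batch 8 Batch 5 Batch 9 Batch 4 Batch 6 Batch 1 Batch 2.
Batch 7: 0→16
Batch 3: 16→37
Batch 8: 37→46
Batch 5: 46→72
Batch 9: 72→76
Batch 4: 76→98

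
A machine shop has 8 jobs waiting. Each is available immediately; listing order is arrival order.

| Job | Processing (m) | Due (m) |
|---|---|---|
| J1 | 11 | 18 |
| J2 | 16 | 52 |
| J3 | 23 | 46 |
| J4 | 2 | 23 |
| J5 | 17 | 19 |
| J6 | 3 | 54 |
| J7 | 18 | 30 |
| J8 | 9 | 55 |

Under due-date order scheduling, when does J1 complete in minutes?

11

EDD (increasing due date): J1 J5 J4 J7 J3 J2 J6 J8.
J1: 0→11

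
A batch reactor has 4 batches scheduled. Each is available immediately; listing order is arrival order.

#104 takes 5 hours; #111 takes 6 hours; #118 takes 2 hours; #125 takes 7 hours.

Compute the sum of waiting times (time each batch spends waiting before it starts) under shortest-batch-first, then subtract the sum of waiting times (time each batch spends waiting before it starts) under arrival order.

-7

SPT (increasing processing time): #118 #104 #111 #125.
#118: waits 0, runs 0→2
#104: waits 2, runs 2→7
#111: waits 7, runs 7→13
#125: waits 13, runs 13→20
Sum = 0+2+7+13 = 22.
FIFO (arrival order): #104 #111 #118 #125.
#104: waits 0, runs 0→5
#111: waits 5, runs 5→11
#118: waits 11, runs 11→13
#125: waits 13, runs 13→20
Sum = 0+5+11+13 = 29.
Difference = 22 − 29 = -7.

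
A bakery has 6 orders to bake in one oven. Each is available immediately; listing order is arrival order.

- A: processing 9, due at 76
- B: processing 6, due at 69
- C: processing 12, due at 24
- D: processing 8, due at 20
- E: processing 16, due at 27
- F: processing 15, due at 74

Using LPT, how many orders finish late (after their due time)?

2

LPT (decreasing processing time): E F C A D B.
E: 0→16, due 27, tardiness 0
F: 16→31, due 74, tardiness 0
C: 31→43, due 24, tardiness 19
A: 43→52, due 76, tardiness 0
D: 52→60, due 20, tardiness 40
B: 60→66, due 69, tardiness 0
Late orders: 2.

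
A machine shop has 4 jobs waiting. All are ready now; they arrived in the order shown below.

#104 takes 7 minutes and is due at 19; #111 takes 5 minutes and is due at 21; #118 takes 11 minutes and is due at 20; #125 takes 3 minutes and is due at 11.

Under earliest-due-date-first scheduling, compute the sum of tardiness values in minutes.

6

EDD (increasing due date): #125 #104 #118 #111.
#125: 0→3, due 11, tardiness 0
#104: 3→10, due 19, tardiness 0
#118: 10→21, due 20, tardiness 1
#111: 21→26, due 21, tardiness 5
Sum = 0+0+1+5 = 6.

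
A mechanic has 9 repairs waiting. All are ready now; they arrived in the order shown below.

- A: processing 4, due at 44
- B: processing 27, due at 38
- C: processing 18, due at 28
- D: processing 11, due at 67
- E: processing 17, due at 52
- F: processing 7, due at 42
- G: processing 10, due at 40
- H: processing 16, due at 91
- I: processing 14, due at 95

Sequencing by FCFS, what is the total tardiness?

FIFO (arrival order): A B C D E F G H I.
A: 0→4, due 44, tardiness 0
B: 4→31, due 38, tardiness 0
C: 31→49, due 28, tardiness 21
D: 49→60, due 67, tardiness 0
E: 60→77, due 52, tardiness 25
F: 77→84, due 42, tardiness 42
G: 84→94, due 40, tardiness 54
H: 94→110, due 91, tardiness 19
I: 110→124, due 95, tardiness 29
Sum = 0+0+21+0+25+42+54+19+29 = 190.

190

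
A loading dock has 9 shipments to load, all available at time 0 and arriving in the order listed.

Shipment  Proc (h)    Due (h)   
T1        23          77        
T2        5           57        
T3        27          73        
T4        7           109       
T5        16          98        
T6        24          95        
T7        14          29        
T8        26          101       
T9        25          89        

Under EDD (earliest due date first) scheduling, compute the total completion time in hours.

EDD (increasing due date): T7 T2 T3 T1 T9 T6 T5 T8 T4.
T7: 0→14
T2: 14→19
T3: 19→46
T1: 46→69
T9: 69→94
T6: 94→118
T5: 118→134
T8: 134→160
T4: 160→167
Sum = 14+19+46+69+94+118+134+160+167 = 821.

821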